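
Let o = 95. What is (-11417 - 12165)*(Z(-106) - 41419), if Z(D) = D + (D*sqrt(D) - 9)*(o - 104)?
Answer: 977332408 - 22497228*I*sqrt(106) ≈ 9.7733e+8 - 2.3162e+8*I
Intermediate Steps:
Z(D) = 81 + D - 9*D**(3/2) (Z(D) = D + (D*sqrt(D) - 9)*(95 - 104) = D + (D**(3/2) - 9)*(-9) = D + (-9 + D**(3/2))*(-9) = D + (81 - 9*D**(3/2)) = 81 + D - 9*D**(3/2))
(-11417 - 12165)*(Z(-106) - 41419) = (-11417 - 12165)*((81 - 106 - (-954)*I*sqrt(106)) - 41419) = -23582*((81 - 106 - (-954)*I*sqrt(106)) - 41419) = -23582*((81 - 106 + 954*I*sqrt(106)) - 41419) = -23582*((-25 + 954*I*sqrt(106)) - 41419) = -23582*(-41444 + 954*I*sqrt(106)) = 977332408 - 22497228*I*sqrt(106)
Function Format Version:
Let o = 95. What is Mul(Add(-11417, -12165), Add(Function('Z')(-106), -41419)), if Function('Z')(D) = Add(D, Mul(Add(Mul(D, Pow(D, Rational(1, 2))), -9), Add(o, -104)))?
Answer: Add(977332408, Mul(-22497228, I, Pow(106, Rational(1, 2)))) ≈ Add(9.7733e+8, Mul(-2.3162e+8, I))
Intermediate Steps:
Function('Z')(D) = Add(81, D, Mul(-9, Pow(D, Rational(3, 2)))) (Function('Z')(D) = Add(D, Mul(Add(Mul(D, Pow(D, Rational(1, 2))), -9), Add(95, -104))) = Add(D, Mul(Add(Pow(D, Rational(3, 2)), -9), -9)) = Add(D, Mul(Add(-9, Pow(D, Rational(3, 2))), -9)) = Add(D, Add(81, Mul(-9, Pow(D, Rational(3, 2))))) = Add(81, D, Mul(-9, Pow(D, Rational(3, 2)))))
Mul(Add(-11417, -12165), Add(Function('Z')(-106), -41419)) = Mul(Add(-11417, -12165), Add(Add(81, -106, Mul(-9, Pow(-106, Rational(3, 2)))), -41419)) = Mul(-23582, Add(Add(81, -106, Mul(-9, Mul(-106, I, Pow(106, Rational(1, 2))))), -41419)) = Mul(-23582, Add(Add(81, -106, Mul(954, I, Pow(106, Rational(1, 2)))), -41419)) = Mul(-23582, Add(Add(-25, Mul(954, I, Pow(106, Rational(1, 2)))), -41419)) = Mul(-23582, Add(-41444, Mul(954, I, Pow(106, Rational(1, 2))))) = Add(977332408, Mul(-22497228, I, Pow(106, Rational(1, 2))))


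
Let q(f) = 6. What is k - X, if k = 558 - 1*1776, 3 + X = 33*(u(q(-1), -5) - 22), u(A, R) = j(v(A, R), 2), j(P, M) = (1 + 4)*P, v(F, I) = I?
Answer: 336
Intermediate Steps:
j(P, M) = 5*P
u(A, R) = 5*R
X = -1554 (X = -3 + 33*(5*(-5) - 22) = -3 + 33*(-25 - 22) = -3 + 33*(-47) = -3 - 1551 = -1554)
k = -1218 (k = 558 - 1776 = -1218)
k - X = -1218 - 1*(-1554) = -1218 + 1554 = 336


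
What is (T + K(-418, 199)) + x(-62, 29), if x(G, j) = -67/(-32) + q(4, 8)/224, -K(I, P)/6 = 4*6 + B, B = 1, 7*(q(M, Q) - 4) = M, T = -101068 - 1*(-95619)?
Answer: -8775917/1568 ≈ -5596.9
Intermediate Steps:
T = -5449 (T = -101068 + 95619 = -5449)
q(M, Q) = 4 + M/7
K(I, P) = -150 (K(I, P) = -6*(4*6 + 1) = -6*(24 + 1) = -6*25 = -150)
x(G, j) = 3315/1568 (x(G, j) = -67/(-32) + (4 + (⅐)*4)/224 = -67*(-1/32) + (4 + 4/7)*(1/224) = 67/32 + (32/7)*(1/224) = 67/32 + 1/49 = 3315/1568)
(T + K(-418, 199)) + x(-62, 29) = (-5449 - 150) + 3315/1568 = -5599 + 3315/1568 = -8775917/1568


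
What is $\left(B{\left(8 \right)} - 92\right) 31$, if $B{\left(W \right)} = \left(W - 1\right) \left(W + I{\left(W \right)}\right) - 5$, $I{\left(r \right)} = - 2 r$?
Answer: $-4743$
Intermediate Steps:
$B{\left(W \right)} = -5 - W \left(-1 + W\right)$ ($B{\left(W \right)} = \left(W - 1\right) \left(W - 2 W\right) - 5 = \left(-1 + W\right) \left(- W\right) - 5 = - W \left(-1 + W\right) - 5 = -5 - W \left(-1 + W\right)$)
$\left(B{\left(8 \right)} - 92\right) 31 = \left(\left(-5 + 8 - 8^{2}\right) - 92\right) 31 = \left(\left(-5 + 8 - 64\right) - 92\right) 31 = \left(-61 - 92\right) 31 = \left(-153\right) 31 = -4743$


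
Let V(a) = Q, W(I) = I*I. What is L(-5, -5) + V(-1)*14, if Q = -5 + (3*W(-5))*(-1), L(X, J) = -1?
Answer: -1121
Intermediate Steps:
W(I) = I²
Q = -80 (Q = -5 + (3*(-5)²)*(-1) = -5 + (3*25)*(-1) = -5 + 75*(-1) = -5 - 75 = -80)
V(a) = -80
L(-5, -5) + V(-1)*14 = -1 - 80*14 = -1 - 1120 = -1121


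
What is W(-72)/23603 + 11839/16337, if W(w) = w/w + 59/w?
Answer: 20119598405/27763359192 ≈ 0.72468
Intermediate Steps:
W(w) = 1 + 59/w
W(-72)/23603 + 11839/16337 = ((59 - 72)/(-72))/23603 + 11839/16337 = -1/72*(-13)*(1/23603) + 11839*(1/16337) = (13/72)*(1/23603) + 11839/16337 = 13/1699416 + 11839/16337 = 20119598405/27763359192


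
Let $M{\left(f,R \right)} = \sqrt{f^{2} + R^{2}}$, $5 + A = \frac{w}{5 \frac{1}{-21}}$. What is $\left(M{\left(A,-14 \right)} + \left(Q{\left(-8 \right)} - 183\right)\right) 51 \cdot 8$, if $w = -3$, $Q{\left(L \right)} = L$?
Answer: $-77928 + \frac{816 \sqrt{1586}}{5} \approx -71429.0$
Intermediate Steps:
$A = \frac{38}{5}$ ($A = -5 - \frac{3}{5 \frac{1}{-21}} = -5 - \frac{3}{5 \left(- \frac{1}{21}\right)} = -5 - \frac{3}{- \frac{5}{21}} = -5 - - \frac{63}{5} = -5 + \frac{63}{5} = \frac{38}{5} \approx 7.6$)
$M{\left(f,R \right)} = \sqrt{R^{2} + f^{2}}$
$\left(M{\left(A,-14 \right)} + \left(Q{\left(-8 \right)} - 183\right)\right) 51 \cdot 8 = \left(\sqrt{\left(-14\right)^{2} + \left(\frac{38}{5}\right)^{2}} - 191\right) 51 \cdot 8 = \left(\sqrt{196 + \frac{1444}{25}} - 191\right) 408 = \left(\sqrt{\frac{6344}{25}} - 191\right) 408 = \left(\frac{2 \sqrt{1586}}{5} - 191\right) 408 = \left(-191 + \frac{2 \sqrt{1586}}{5}\right) 408 = -77928 + \frac{816 \sqrt{1586}}{5}$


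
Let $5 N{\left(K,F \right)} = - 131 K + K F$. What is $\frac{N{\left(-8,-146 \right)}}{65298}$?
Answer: $\frac{1108}{163245} \approx 0.0067873$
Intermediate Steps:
$N{\left(K,F \right)} = - \frac{131 K}{5} + \frac{F K}{5}$ ($N{\left(K,F \right)} = \frac{- 131 K + K F}{5} = \frac{- 131 K + F K}{5} = - \frac{131 K}{5} + \frac{F K}{5}$)
$\frac{N{\left(-8,-146 \right)}}{65298} = \frac{\frac{1}{5} \left(-8\right) \left(-131 - 146\right)}{65298} = \frac{1}{5} \left(-8\right) \left(-277\right) \frac{1}{65298} = \frac{2216}{5} \cdot \frac{1}{65298} = \frac{1108}{163245}$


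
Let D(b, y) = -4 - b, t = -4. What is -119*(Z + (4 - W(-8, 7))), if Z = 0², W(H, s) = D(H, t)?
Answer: 0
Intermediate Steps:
W(H, s) = -4 - H
Z = 0
-119*(Z + (4 - W(-8, 7))) = -119*(0 + (4 - (-4 - 1*(-8)))) = -119*(0 + (4 - (-4 + 8))) = -119*(0 + (4 - 1*4)) = -119*(0 + (4 - 4)) = -119*(0 + 0) = -119*0 = 0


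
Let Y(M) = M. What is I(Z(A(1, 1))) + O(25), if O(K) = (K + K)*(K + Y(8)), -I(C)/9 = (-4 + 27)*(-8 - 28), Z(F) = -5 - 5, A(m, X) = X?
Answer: 9102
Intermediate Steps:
Z(F) = -10
I(C) = 7452 (I(C) = -9*(-4 + 27)*(-8 - 28) = -207*(-36) = -9*(-828) = 7452)
O(K) = 2*K*(8 + K) (O(K) = (K + K)*(K + 8) = (2*K)*(8 + K) = 2*K*(8 + K))
I(Z(A(1, 1))) + O(25) = 7452 + 2*25*(8 + 25) = 7452 + 2*25*33 = 7452 + 1650 = 9102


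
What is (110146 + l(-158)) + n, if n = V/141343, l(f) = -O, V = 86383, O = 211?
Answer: 15538629088/141343 ≈ 1.0994e+5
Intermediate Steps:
l(f) = -211 (l(f) = -1*211 = -211)
n = 86383/141343 ≈ 0.61116
(110146 + l(-158)) + n = (110146 - 211) + 86383/141343 = 109935 + 86383/141343 = 15538629088/141343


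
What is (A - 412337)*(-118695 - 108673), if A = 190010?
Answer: 50550045336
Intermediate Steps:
(A - 412337)*(-118695 - 108673) = (190010 - 412337)*(-118695 - 108673) = -222327*(-227368) = 50550045336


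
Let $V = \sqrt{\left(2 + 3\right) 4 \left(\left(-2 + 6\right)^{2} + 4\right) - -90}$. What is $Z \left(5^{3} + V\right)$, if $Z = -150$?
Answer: $-18750 - 1050 \sqrt{10} \approx -22070.0$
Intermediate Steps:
$V = 7 \sqrt{10}$ ($V = \sqrt{5 \cdot 4 \left(4^{2} + 4\right) + 90} = \sqrt{20 \left(16 + 4\right) + 90} = \sqrt{20 \cdot 20 + 90} = \sqrt{400 + 90} = \sqrt{490} = 7 \sqrt{10} \approx 22.136$)
$Z \left(5^{3} + V\right) = - 150 \left(5^{3} + 7 \sqrt{10}\right) = - 150 \left(125 + 7 \sqrt{10}\right) = -18750 - 1050 \sqrt{10}$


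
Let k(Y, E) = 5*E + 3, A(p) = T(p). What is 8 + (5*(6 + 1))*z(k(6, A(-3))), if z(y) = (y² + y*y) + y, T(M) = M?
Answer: 9668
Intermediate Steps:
A(p) = p
k(Y, E) = 3 + 5*E
z(y) = y + 2*y² (z(y) = (y² + y²) + y = 2*y² + y = y + 2*y²)
8 + (5*(6 + 1))*z(k(6, A(-3))) = 8 + (5*(6 + 1))*((3 + 5*(-3))*(1 + 2*(3 + 5*(-3)))) = 8 + (5*7)*((3 - 15)*(1 + 2*(3 - 15))) = 8 + 35*(-12*(1 + 2*(-12))) = 8 + 35*(-12*(1 - 24)) = 8 + 35*(-12*(-23)) = 8 + 35*276 = 8 + 9660 = 9668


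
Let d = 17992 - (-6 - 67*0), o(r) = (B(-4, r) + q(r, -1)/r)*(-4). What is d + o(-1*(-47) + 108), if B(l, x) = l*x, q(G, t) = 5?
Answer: 634814/31 ≈ 20478.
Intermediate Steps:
o(r) = -20/r + 16*r (o(r) = (-4*r + 5/r)*(-4) = -20/r + 16*r)
d = 17998 (d = 17992 - (-6 + 0) = 17992 - 1*(-6) = 17992 + 6 = 17998)
d + o(-1*(-47) + 108) = 17998 + (-20/(-1*(-47) + 108) + 16*(-1*(-47) + 108)) = 17998 + (-20/(47 + 108) + 16*(47 + 108)) = 17998 + (-20/155 + 16*155) = 17998 + (-20*1/155 + 2480) = 17998 + (-4/31 + 2480) = 17998 + 76876/31 = 634814/31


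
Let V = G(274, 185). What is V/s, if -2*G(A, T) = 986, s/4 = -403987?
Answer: 493/1615948 ≈ 0.00030508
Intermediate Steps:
s = -1615948 (s = 4*(-403987) = -1615948)
G(A, T) = -493 (G(A, T) = -1/2*986 = -493)
V = -493
V/s = -493/(-1615948) = -493*(-1/1615948) = 493/1615948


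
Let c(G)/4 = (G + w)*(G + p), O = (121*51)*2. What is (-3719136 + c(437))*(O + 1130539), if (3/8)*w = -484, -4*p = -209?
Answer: -18479568610085/3 ≈ -6.1599e+12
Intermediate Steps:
p = 209/4 (p = -1/4*(-209) = 209/4 ≈ 52.250)
w = -3872/3 (w = (8/3)*(-484) = -3872/3 ≈ -1290.7)
O = 12342 (O = 6171*2 = 12342)
c(G) = 4*(-3872/3 + G)*(209/4 + G) (c(G) = 4*((G - 3872/3)*(G + 209/4)) = 4*((-3872/3 + G)*(209/4 + G)) = 4*(-3872/3 + G)*(209/4 + G))
(-3719136 + c(437))*(O + 1130539) = (-3719136 + (-809248/3 + 4*437**2 - 14861/3*437))*(12342 + 1130539) = (-3719136 + (-809248/3 + 4*190969 - 6494257/3))*1142881 = (-3719136 + (-809248/3 + 763876 - 6494257/3))*1142881 = (-3719136 - 5011877/3)*1142881 = -16169285/3*1142881 = -18479568610085/3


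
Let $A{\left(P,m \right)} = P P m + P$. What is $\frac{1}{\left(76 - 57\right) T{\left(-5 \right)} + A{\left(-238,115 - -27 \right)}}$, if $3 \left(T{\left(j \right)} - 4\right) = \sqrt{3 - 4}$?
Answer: $\frac{72389574}{582250047100525} - \frac{57 i}{582250047100525} \approx 1.2433 \cdot 10^{-7} - 9.7896 \cdot 10^{-14} i$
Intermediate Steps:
$T{\left(j \right)} = 4 + \frac{i}{3}$ ($T{\left(j \right)} = 4 + \frac{\sqrt{3 - 4}}{3} = 4 + \frac{\sqrt{-1}}{3} = 4 + \frac{i}{3}$)
$A{\left(P,m \right)} = P + m P^{2}$ ($A{\left(P,m \right)} = P^{2} m + P = m P^{2} + P = P + m P^{2}$)
$\frac{1}{\left(76 - 57\right) T{\left(-5 \right)} + A{\left(-238,115 - -27 \right)}} = \frac{1}{\left(76 - 57\right) \left(4 + \frac{i}{3}\right) - 238 \left(1 - 238 \left(115 - -27\right)\right)} = \frac{1}{19 \left(4 + \frac{i}{3}\right) - 238 \left(1 - 238 \left(115 + 27\right)\right)} = \frac{1}{\left(76 + \frac{19 i}{3}\right) - 238 \left(1 - 33796\right)} = \frac{1}{\left(76 + \frac{19 i}{3}\right) - -8043210} = \frac{1}{\left(76 + \frac{19 i}{3}\right) + 8043210} = \frac{1}{8043286 + \frac{19 i}{3}} = \frac{9 \left(8043286 - \frac{19 i}{3}\right)}{582250047100525}$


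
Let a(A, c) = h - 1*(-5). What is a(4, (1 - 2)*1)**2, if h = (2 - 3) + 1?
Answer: 25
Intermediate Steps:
h = 0 (h = -1 + 1 = 0)
a(A, c) = 5 (a(A, c) = 0 - 1*(-5) = 0 + 5 = 5)
a(4, (1 - 2)*1)**2 = 5**2 = 25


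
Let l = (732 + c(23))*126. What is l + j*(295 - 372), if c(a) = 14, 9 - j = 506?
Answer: 132265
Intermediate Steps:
j = -497 (j = 9 - 1*506 = 9 - 506 = -497)
l = 93996 (l = (732 + 14)*126 = 746*126 = 93996)
l + j*(295 - 372) = 93996 - 497*(295 - 372) = 93996 - 497*(-77) = 93996 + 38269 = 132265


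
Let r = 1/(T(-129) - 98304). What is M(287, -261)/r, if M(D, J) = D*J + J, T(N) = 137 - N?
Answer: 7369320384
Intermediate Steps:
M(D, J) = J + D*J
r = -1/98038 (r = 1/((137 - 1*(-129)) - 98304) = 1/((137 + 129) - 98304) = 1/(266 - 98304) = 1/(-98038) = -1/98038 ≈ -1.0200e-5)
M(287, -261)/r = (-261*(1 + 287))/(-1/98038) = -261*288*(-98038) = -75168*(-98038) = 7369320384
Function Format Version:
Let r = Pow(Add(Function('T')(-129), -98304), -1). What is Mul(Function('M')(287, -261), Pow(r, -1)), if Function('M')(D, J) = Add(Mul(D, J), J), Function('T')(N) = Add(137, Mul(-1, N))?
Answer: 7369320384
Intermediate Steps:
Function('M')(D, J) = Add(J, Mul(D, J))
r = Rational(-1, 98038) (r = Pow(Add(Add(137, Mul(-1, -129)), -98304), -1) = Pow(Add(Add(137, 129), -98304), -1) = Pow(Add(266, -98304), -1) = Pow(-98038, -1) = Rational(-1, 98038) ≈ -1.0200e-5)
Mul(Function('M')(287, -261), Pow(r, -1)) = Mul(Mul(-261, Add(1, 287)), Pow(Rational(-1, 98038), -1)) = Mul(Mul(-261, 288), -98038) = Mul(-75168, -98038) = 7369320384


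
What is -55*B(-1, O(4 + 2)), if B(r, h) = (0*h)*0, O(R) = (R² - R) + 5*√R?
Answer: 0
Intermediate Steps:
O(R) = R² - R + 5*√R
B(r, h) = 0 (B(r, h) = 0*0 = 0)
-55*B(-1, O(4 + 2)) = -55*0 = 0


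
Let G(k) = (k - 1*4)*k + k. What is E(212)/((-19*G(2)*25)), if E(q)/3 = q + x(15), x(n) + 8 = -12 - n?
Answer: 531/950 ≈ 0.55895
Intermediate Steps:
x(n) = -20 - n (x(n) = -8 + (-12 - n) = -20 - n)
G(k) = k + k*(-4 + k) (G(k) = (k - 4)*k + k = (-4 + k)*k + k = k*(-4 + k) + k = k + k*(-4 + k))
E(q) = -105 + 3*q (E(q) = 3*(q + (-20 - 1*15)) = 3*(q + (-20 - 15)) = 3*(q - 35) = 3*(-35 + q) = -105 + 3*q)
E(212)/((-19*G(2)*25)) = (-105 + 3*212)/((-38*(-3 + 2)*25)) = (-105 + 636)/((-38*(-1)*25)) = 531/((-19*(-2)*25)) = 531/((38*25)) = 531/950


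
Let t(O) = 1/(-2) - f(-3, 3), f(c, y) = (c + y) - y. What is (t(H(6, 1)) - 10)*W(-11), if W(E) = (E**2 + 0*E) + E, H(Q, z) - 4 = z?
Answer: -825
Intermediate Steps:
H(Q, z) = 4 + z
f(c, y) = c
W(E) = E + E**2 (W(E) = (E**2 + 0) + E = E**2 + E = E + E**2)
t(O) = 5/2 (t(O) = 1/(-2) - 1*(-3) = -1/2 + 3 = 5/2)
(t(H(6, 1)) - 10)*W(-11) = (5/2 - 10)*(-11*(1 - 11)) = -(-165)*(-10)/2 = -15/2*110 = -825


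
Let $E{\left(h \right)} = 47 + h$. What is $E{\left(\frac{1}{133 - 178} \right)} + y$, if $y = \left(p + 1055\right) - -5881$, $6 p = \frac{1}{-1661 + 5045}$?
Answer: $\frac{708911909}{101520} \approx 6983.0$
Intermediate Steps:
$p = \frac{1}{20304}$ ($p = \frac{1}{6 \left(-1661 + 5045\right)} = \frac{1}{6 \cdot 3384} = \frac{1}{6} \cdot \frac{1}{3384} = \frac{1}{20304} \approx 4.9251 \cdot 10^{-5}$)
$y = \frac{140828545}{20304}$ ($y = \left(\frac{1}{20304} + 1055\right) - -5881 = \frac{21420721}{20304} + 5881 = \frac{140828545}{20304} \approx 6936.0$)
$E{\left(\frac{1}{133 - 178} \right)} + y = \left(47 + \frac{1}{133 - 178}\right) + \frac{140828545}{20304} = \left(47 + \frac{1}{-45}\right) + \frac{140828545}{20304} = \left(47 - \frac{1}{45}\right) + \frac{140828545}{20304} = \frac{2114}{45} + \frac{140828545}{20304} = \frac{708911909}{101520}$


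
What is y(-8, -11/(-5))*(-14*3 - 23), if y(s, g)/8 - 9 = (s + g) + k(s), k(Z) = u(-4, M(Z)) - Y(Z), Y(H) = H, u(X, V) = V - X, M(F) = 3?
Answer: -9464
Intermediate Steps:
k(Z) = 7 - Z (k(Z) = (3 - 1*(-4)) - Z = (3 + 4) - Z = 7 - Z)
y(s, g) = 128 + 8*g (y(s, g) = 72 + 8*((s + g) + (7 - s)) = 72 + 8*((g + s) + (7 - s)) = 72 + 8*(7 + g) = 72 + (56 + 8*g) = 128 + 8*g)
y(-8, -11/(-5))*(-14*3 - 23) = (128 + 8*(-11/(-5)))*(-14*3 - 23) = (128 + 8*(-11*(-1/5)))*(-42 - 23) = (128 + 8*(11/5))*(-65) = (128 + 88/5)*(-65) = (728/5)*(-65) = -9464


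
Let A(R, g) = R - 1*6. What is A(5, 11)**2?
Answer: 1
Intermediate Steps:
A(R, g) = -6 + R (A(R, g) = R - 6 = -6 + R)
A(5, 11)**2 = (-6 + 5)**2 = (-1)**2 = 1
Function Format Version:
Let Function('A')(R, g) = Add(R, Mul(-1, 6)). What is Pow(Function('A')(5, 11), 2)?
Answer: 1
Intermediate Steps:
Function('A')(R, g) = Add(-6, R) (Function('A')(R, g) = Add(R, -6) = Add(-6, R))
Pow(Function('A')(5, 11), 2) = Pow(Add(-6, 5), 2) = Pow(-1, 2) = 1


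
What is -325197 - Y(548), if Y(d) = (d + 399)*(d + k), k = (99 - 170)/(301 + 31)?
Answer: -280191559/332 ≈ -8.4395e+5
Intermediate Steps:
k = -71/332 ≈ -0.21386
Y(d) = (399 + d)*(-71/332 + d) (Y(d) = (d + 399)*(d - 71/332) = (399 + d)*(-71/332 + d))
-325197 - Y(548) = -325197 - (-28329/332 + 548**2 + (132397/332)*548) = -325197 - (-28329/332 + 300304 + 18138389/83) = -325197 - 1*172226155/332 = -325197 - 172226155/332 = -280191559/332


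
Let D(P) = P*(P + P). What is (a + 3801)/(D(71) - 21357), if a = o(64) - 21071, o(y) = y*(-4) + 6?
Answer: 3504/2255 ≈ 1.5539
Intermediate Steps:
o(y) = 6 - 4*y (o(y) = -4*y + 6 = 6 - 4*y)
D(P) = 2*P**2 (D(P) = P*(2*P) = 2*P**2)
a = -21321 (a = (6 - 4*64) - 21071 = (6 - 256) - 21071 = -250 - 21071 = -21321)
(a + 3801)/(D(71) - 21357) = (-21321 + 3801)/(2*71**2 - 21357) = -17520/(2*5041 - 21357) = -17520/(10082 - 21357) = -17520/(-11275) = -17520*(-1/11275) = 3504/2255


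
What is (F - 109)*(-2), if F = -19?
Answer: 256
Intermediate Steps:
(F - 109)*(-2) = (-19 - 109)*(-2) = -128*(-2) = 256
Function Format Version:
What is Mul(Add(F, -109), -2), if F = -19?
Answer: 256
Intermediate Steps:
Mul(Add(F, -109), -2) = Mul(Add(-19, -109), -2) = Mul(-128, -2) = 256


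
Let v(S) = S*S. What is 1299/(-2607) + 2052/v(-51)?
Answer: 72995/251141 ≈ 0.29065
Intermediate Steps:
v(S) = S**2
1299/(-2607) + 2052/v(-51) = 1299/(-2607) + 2052/((-51)**2) = 1299*(-1/2607) + 2052/2601 = -433/869 + 2052*(1/2601) = -433/869 + 228/289 = 72995/251141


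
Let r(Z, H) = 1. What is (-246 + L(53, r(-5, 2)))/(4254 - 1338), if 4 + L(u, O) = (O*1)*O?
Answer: -83/972 ≈ -0.085391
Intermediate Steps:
L(u, O) = -4 + O² (L(u, O) = -4 + (O*1)*O = -4 + O*O = -4 + O²)
(-246 + L(53, r(-5, 2)))/(4254 - 1338) = (-246 + (-4 + 1²))/(4254 - 1338) = (-246 + (-4 + 1))/2916 = (-246 - 3)*(1/2916) = -249*1/2916 = -83/972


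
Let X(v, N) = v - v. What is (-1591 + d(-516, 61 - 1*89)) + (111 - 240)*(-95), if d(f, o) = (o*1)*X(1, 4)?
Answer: 10664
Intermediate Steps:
X(v, N) = 0
d(f, o) = 0 (d(f, o) = (o*1)*0 = o*0 = 0)
(-1591 + d(-516, 61 - 1*89)) + (111 - 240)*(-95) = (-1591 + 0) + (111 - 240)*(-95) = -1591 - 129*(-95) = -1591 + 12255 = 10664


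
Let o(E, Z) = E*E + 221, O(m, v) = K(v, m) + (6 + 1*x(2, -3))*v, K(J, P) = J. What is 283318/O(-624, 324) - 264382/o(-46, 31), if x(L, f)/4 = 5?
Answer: -275116595/3407346 ≈ -80.742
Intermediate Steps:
x(L, f) = 20 (x(L, f) = 4*5 = 20)
O(m, v) = 27*v (O(m, v) = v + (6 + 1*20)*v = v + (6 + 20)*v = v + 26*v = 27*v)
o(E, Z) = 221 + E**2 (o(E, Z) = E**2 + 221 = 221 + E**2)
283318/O(-624, 324) - 264382/o(-46, 31) = 283318/((27*324)) - 264382/(221 + (-46)**2) = 283318/8748 - 264382/(221 + 2116) = 283318*(1/8748) - 264382/2337 = 141659/4374 - 264382*1/2337 = 141659/4374 - 264382/2337 = -275116595/3407346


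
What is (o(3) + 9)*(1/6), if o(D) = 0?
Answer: 3/2 ≈ 1.5000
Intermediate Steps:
(o(3) + 9)*(1/6) = (0 + 9)*(1/6) = 9*(1*(⅙)) = 9*(⅙) = 3/2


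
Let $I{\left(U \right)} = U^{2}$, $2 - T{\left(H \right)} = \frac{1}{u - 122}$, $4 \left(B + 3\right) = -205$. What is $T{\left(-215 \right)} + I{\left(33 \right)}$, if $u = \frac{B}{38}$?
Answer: $\frac{20468403}{18761} \approx 1091.0$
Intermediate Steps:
$B = - \frac{217}{4}$ ($B = -3 + \frac{1}{4} \left(-205\right) = -3 - \frac{205}{4} = - \frac{217}{4} \approx -54.25$)
$u = - \frac{217}{152}$ ($u = - \frac{217}{4 \cdot 38} = \left(- \frac{217}{4}\right) \frac{1}{38} = - \frac{217}{152} \approx -1.4276$)
$T{\left(H \right)} = \frac{37674}{18761}$ ($T{\left(H \right)} = 2 - \frac{1}{- \frac{217}{152} - 122} = 2 - \frac{1}{- \frac{18761}{152}} = 2 - - \frac{152}{18761} = 2 + \frac{152}{18761} = \frac{37674}{18761}$)
$T{\left(-215 \right)} + I{\left(33 \right)} = \frac{37674}{18761} + 33^{2} = \frac{37674}{18761} + 1089 = \frac{20468403}{18761}$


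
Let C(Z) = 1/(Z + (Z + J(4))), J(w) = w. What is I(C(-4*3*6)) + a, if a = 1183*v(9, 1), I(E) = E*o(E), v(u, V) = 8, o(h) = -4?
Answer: 331241/35 ≈ 9464.0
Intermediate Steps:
C(Z) = 1/(4 + 2*Z) (C(Z) = 1/(Z + (Z + 4)) = 1/(Z + (4 + Z)) = 1/(4 + 2*Z))
I(E) = -4*E (I(E) = E*(-4) = -4*E)
a = 9464 (a = 1183*8 = 9464)
I(C(-4*3*6)) + a = -2/(2 - 4*3*6) + 9464 = -2/(2 - 12*6) + 9464 = -2/(2 - 72) + 9464 = -2/(-70) + 9464 = -2*(-1)/70 + 9464 = -4*(-1/140) + 9464 = 1/35 + 9464 = 331241/35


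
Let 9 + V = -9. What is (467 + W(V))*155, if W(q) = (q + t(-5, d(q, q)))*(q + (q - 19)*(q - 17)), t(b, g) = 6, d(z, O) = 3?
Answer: -2302835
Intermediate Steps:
V = -18 (V = -9 - 9 = -18)
W(q) = (6 + q)*(q + (-19 + q)*(-17 + q)) (W(q) = (q + 6)*(q + (q - 19)*(q - 17)) = (6 + q)*(q + (-19 + q)*(-17 + q)))
(467 + W(V))*155 = (467 + (1938 + (-18)³ - 29*(-18)² + 113*(-18)))*155 = (467 + (1938 - 5832 - 29*324 - 2034))*155 = (467 + (1938 - 5832 - 9396 - 2034))*155 = (467 - 15324)*155 = -14857*155 = -2302835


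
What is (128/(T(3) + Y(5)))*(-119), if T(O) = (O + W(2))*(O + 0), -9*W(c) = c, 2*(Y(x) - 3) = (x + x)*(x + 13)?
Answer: -2856/19 ≈ -150.32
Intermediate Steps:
Y(x) = 3 + x*(13 + x) (Y(x) = 3 + ((x + x)*(x + 13))/2 = 3 + ((2*x)*(13 + x))/2 = 3 + (2*x*(13 + x))/2 = 3 + x*(13 + x))
W(c) = -c/9
T(O) = O*(-2/9 + O) (T(O) = (O - ⅑*2)*(O + 0) = (O - 2/9)*O = (-2/9 + O)*O = O*(-2/9 + O))
(128/(T(3) + Y(5)))*(-119) = (128/((⅑)*3*(-2 + 9*3) + (3 + 5² + 13*5)))*(-119) = (128/((⅑)*3*(-2 + 27) + (3 + 25 + 65)))*(-119) = (128/((⅑)*3*25 + 93))*(-119) = (128/(25/3 + 93))*(-119) = (128/(304/3))*(-119) = ((3/304)*128)*(-119) = (24/19)*(-119) = -2856/19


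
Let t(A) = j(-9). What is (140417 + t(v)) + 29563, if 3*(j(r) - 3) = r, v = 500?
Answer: 169980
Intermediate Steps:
j(r) = 3 + r/3
t(A) = 0 (t(A) = 3 + (⅓)*(-9) = 3 - 3 = 0)
(140417 + t(v)) + 29563 = (140417 + 0) + 29563 = 140417 + 29563 = 169980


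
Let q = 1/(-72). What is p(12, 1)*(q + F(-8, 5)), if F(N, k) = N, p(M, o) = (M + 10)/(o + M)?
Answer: -6347/468 ≈ -13.562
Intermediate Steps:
p(M, o) = (10 + M)/(M + o)
q = -1/72 ≈ -0.013889
p(12, 1)*(q + F(-8, 5)) = ((10 + 12)/(12 + 1))*(-1/72 - 8) = (22/13)*(-577/72) = -6347/468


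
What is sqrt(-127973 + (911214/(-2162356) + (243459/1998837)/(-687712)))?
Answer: I*sqrt(6058632967552523624623985524644247962)/6880617747761352 ≈ 357.73*I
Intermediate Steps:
sqrt(-127973 + (911214/(-2162356) + (243459/1998837)/(-687712))) = sqrt(-127973 + (911214*(-1/2162356) + (243459*(1/1998837))*(-1/687712))) = sqrt(-127973 + (-455607/1081178 + (9017/74031)*(-1/687712))) = sqrt(-127973 + (-455607/1081178 - 9017/50912007072)) = sqrt(-127973 - 11597938277517365/27522470991045408) = sqrt(-3522144778075331515349/27522470991045408) = I*sqrt(6058632967552523624623985524644247962)/6880617747761352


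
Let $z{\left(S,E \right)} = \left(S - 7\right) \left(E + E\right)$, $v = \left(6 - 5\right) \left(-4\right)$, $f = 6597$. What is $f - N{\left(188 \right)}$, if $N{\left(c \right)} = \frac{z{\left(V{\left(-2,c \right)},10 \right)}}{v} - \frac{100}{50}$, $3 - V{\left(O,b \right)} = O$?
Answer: $6589$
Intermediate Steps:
$V{\left(O,b \right)} = 3 - O$
$v = -4$ ($v = 1 \left(-4\right) = -4$)
$z{\left(S,E \right)} = 2 E \left(-7 + S\right)$ ($z{\left(S,E \right)} = \left(-7 + S\right) 2 E = 2 E \left(-7 + S\right)$)
$N{\left(c \right)} = 8$ ($N{\left(c \right)} = \frac{2 \cdot 10 \left(-7 + \left(3 - -2\right)\right)}{-4} - \frac{100}{50} = 2 \cdot 10 \left(-7 + \left(3 + 2\right)\right) \left(- \frac{1}{4}\right) - 2 = 2 \cdot 10 \left(-7 + 5\right) \left(- \frac{1}{4}\right) - 2 = 2 \cdot 10 \left(-2\right) \left(- \frac{1}{4}\right) - 2 = \left(-40\right) \left(- \frac{1}{4}\right) - 2 = 10 - 2 = 8$)
$f - N{\left(188 \right)} = 6597 - 8 = 6589$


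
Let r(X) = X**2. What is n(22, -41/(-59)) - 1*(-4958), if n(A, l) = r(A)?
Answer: 5442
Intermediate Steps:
n(A, l) = A**2
n(22, -41/(-59)) - 1*(-4958) = 22**2 - 1*(-4958) = 484 + 4958 = 5442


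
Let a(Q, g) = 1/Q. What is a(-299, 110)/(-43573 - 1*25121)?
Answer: 1/20539506 ≈ 4.8687e-8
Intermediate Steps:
a(-299, 110)/(-43573 - 1*25121) = 1/((-299)*(-43573 - 1*25121)) = -1/(299*(-43573 - 25121)) = -1/299/(-68694) = -1/299*(-1/68694) = 1/20539506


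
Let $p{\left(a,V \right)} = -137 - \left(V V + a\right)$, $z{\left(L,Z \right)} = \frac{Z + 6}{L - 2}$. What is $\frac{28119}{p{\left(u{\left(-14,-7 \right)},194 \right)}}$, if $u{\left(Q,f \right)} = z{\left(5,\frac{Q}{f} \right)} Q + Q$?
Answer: $- \frac{6489}{8705} \approx -0.74543$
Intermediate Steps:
$z{\left(L,Z \right)} = \frac{6 + Z}{-2 + L}$
$u{\left(Q,f \right)} = Q + Q \left(2 + \frac{Q}{3 f}\right)$ ($u{\left(Q,f \right)} = \frac{6 + \frac{Q}{f}}{-2 + 5} Q + Q = \frac{6 + \frac{Q}{f}}{3} Q + Q = \left(2 + \frac{Q}{3 f}\right) Q + Q = Q \left(2 + \frac{Q}{3 f}\right) + Q = Q + Q \left(2 + \frac{Q}{3 f}\right)$)
$p{\left(a,V \right)} = -137 - a - V^{2}$ ($p{\left(a,V \right)} = -137 - \left(V^{2} + a\right) = -137 - \left(a + V^{2}\right) = -137 - a - V^{2}$)
$\frac{28119}{p{\left(u{\left(-14,-7 \right)},194 \right)}} = \frac{28119}{-137 - \frac{1}{3} \left(-14\right) \frac{1}{-7} \left(-14 + 9 \left(-7\right)\right) - 194^{2}} = \frac{28119}{-137 - \frac{1}{3} \left(-14\right) \left(- \frac{1}{7}\right) \left(-14 - 63\right) - 37636} = \frac{28119}{-137 - \frac{1}{3} \left(-14\right) \left(- \frac{1}{7}\right) \left(-77\right) - 37636} = \frac{28119}{-137 - - \frac{154}{3} - 37636} = \frac{28119}{-137 + \frac{154}{3} - 37636} = \frac{28119}{- \frac{113165}{3}} = 28119 \left(- \frac{3}{113165}\right) = - \frac{6489}{8705}$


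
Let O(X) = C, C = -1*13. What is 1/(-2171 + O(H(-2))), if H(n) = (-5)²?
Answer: -1/2184 ≈ -0.00045788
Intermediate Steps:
C = -13
H(n) = 25
O(X) = -13
1/(-2171 + O(H(-2))) = 1/(-2171 - 13) = 1/(-2184) = -1/2184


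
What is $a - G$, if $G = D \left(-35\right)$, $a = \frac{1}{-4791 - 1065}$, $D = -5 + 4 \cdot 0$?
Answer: $- \frac{1024801}{5856} \approx -175.0$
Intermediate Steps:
$D = -5$ ($D = -5 + 0 = -5$)
$a = - \frac{1}{5856}$ ($a = \frac{1}{-5856} = - \frac{1}{5856} \approx -0.00017076$)
$G = 175$ ($G = \left(-5\right) \left(-35\right) = 175$)
$a - G = - \frac{1}{5856} - 175 = - \frac{1024801}{5856}$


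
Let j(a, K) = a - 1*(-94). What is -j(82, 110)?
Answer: -176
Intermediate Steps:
j(a, K) = 94 + a (j(a, K) = a + 94 = 94 + a)
-j(82, 110) = -(94 + 82) = -1*176 = -176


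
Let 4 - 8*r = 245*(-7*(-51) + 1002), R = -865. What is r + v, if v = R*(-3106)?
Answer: 21160569/8 ≈ 2.6451e+6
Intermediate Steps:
r = -332951/8 (r = 1/2 - 245*(-7*(-51) + 1002)/8 = 1/2 - 245*(357 + 1002)/8 = 1/2 - 245*1359/8 = 1/2 - 1/8*332955 = 1/2 - 332955/8 = -332951/8 ≈ -41619.)
v = 2686690 (v = -865*(-3106) = 2686690)
r + v = -332951/8 + 2686690 = 21160569/8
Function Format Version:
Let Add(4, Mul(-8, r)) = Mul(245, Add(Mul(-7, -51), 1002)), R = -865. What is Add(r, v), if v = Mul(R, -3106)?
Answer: Rational(21160569, 8) ≈ 2.6451e+6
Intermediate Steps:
r = Rational(-332951, 8) (r = Add(Rational(1, 2), Mul(Rational(-1, 8), Mul(245, Add(Mul(-7, -51), 1002)))) = Add(Rational(1, 2), Mul(Rational(-1, 8), Mul(245, Add(357, 1002)))) = Add(Rational(1, 2), Mul(Rational(-1, 8), Mul(245, 1359))) = Add(Rational(1, 2), Mul(Rational(-1, 8), 332955)) = Add(Rational(1, 2), Rational(-332955, 8)) = Rational(-332951, 8) ≈ -41619.)
v = 2686690 (v = Mul(-865, -3106) = 2686690)
Add(r, v) = Add(Rational(-332951, 8), 2686690) = Rational(21160569, 8)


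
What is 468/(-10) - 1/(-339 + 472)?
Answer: -31127/665 ≈ -46.807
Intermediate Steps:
468/(-10) - 1/(-339 + 472) = 468*(-1/10) - 1/133 = -234/5 - 1*1/133 = -234/5 - 1/133 = -31127/665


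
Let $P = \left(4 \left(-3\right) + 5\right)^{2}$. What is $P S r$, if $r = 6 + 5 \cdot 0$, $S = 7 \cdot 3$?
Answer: $6174$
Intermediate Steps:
$S = 21$
$P = 49$ ($P = \left(-12 + 5\right)^{2} = \left(-7\right)^{2} = 49$)
$r = 6$ ($r = 6 + 0 = 6$)
$P S r = 49 \cdot 21 \cdot 6 = 1029 \cdot 6 = 6174$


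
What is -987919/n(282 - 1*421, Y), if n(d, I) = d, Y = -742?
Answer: 987919/139 ≈ 7107.3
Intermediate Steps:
-987919/n(282 - 1*421, Y) = -987919/(282 - 1*421) = -987919/(282 - 421) = -987919/(-139) = -987919*(-1/139) = 987919/139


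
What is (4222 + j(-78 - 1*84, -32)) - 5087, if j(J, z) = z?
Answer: -897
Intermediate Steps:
(4222 + j(-78 - 1*84, -32)) - 5087 = (4222 - 32) - 5087 = 4190 - 5087 = -897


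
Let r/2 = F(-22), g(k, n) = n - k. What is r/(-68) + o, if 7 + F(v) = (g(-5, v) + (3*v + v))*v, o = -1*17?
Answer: -2881/34 ≈ -84.735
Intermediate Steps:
o = -17
F(v) = -7 + v*(5 + 5*v) (F(v) = -7 + ((v - 1*(-5)) + (3*v + v))*v = -7 + ((v + 5) + 4*v)*v = -7 + ((5 + v) + 4*v)*v = -7 + (5 + 5*v)*v = -7 + v*(5 + 5*v))
r = 4606 (r = 2*(-7 + 5*(-22) + 5*(-22)²) = 2*(-7 - 110 + 5*484) = 2*(-7 - 110 + 2420) = 2*2303 = 4606)
r/(-68) + o = 4606/(-68) - 17 = 4606*(-1/68) - 17 = -2303/34 - 17 = -2881/34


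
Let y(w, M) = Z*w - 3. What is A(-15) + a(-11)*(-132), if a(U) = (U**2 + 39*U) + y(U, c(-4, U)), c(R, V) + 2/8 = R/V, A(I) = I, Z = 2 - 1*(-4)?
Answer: 49749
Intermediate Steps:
Z = 6 (Z = 2 + 4 = 6)
c(R, V) = -1/4 + R/V
y(w, M) = -3 + 6*w (y(w, M) = 6*w - 3 = -3 + 6*w)
a(U) = -3 + U**2 + 45*U (a(U) = (U**2 + 39*U) + (-3 + 6*U) = -3 + U**2 + 45*U)
A(-15) + a(-11)*(-132) = -15 + (-3 + (-11)**2 + 45*(-11))*(-132) = -15 + (-3 + 121 - 495)*(-132) = -15 - 377*(-132) = -15 + 49764 = 49749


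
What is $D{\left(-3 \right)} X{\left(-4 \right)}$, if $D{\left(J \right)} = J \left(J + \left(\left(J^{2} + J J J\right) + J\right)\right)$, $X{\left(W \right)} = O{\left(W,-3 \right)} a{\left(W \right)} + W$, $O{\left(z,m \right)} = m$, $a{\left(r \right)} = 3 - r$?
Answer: $-1800$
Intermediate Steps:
$X{\left(W \right)} = -9 + 4 W$ ($X{\left(W \right)} = - 3 \left(3 - W\right) + W = \left(-9 + 3 W\right) + W = -9 + 4 W$)
$D{\left(J \right)} = J \left(J^{2} + J^{3} + 2 J\right)$ ($D{\left(J \right)} = J \left(J + \left(\left(J^{2} + J^{2} J\right) + J\right)\right) = J \left(J + \left(\left(J^{2} + J^{3}\right) + J\right)\right) = J \left(J + \left(J + J^{2} + J^{3}\right)\right) = J \left(J^{2} + J^{3} + 2 J\right)$)
$D{\left(-3 \right)} X{\left(-4 \right)} = \left(-3\right)^{2} \left(2 - 3 + \left(-3\right)^{2}\right) \left(-9 + 4 \left(-4\right)\right) = 9 \left(2 - 3 + 9\right) \left(-9 - 16\right) = 9 \cdot 8 \left(-25\right) = 72 \left(-25\right) = -1800$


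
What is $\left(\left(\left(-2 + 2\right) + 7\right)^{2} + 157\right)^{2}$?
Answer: $42436$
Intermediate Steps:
$\left(\left(\left(-2 + 2\right) + 7\right)^{2} + 157\right)^{2} = \left(\left(0 + 7\right)^{2} + 157\right)^{2} = \left(7^{2} + 157\right)^{2} = \left(49 + 157\right)^{2} = 206^{2} = 42436$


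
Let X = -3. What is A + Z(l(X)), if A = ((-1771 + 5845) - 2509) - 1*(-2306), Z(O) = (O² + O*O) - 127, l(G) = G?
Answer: 3762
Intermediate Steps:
Z(O) = -127 + 2*O² (Z(O) = (O² + O²) - 127 = 2*O² - 127 = -127 + 2*O²)
A = 3871 (A = (4074 - 2509) + 2306 = 1565 + 2306 = 3871)
A + Z(l(X)) = 3871 + (-127 + 2*(-3)²) = 3871 + (-127 + 2*9) = 3871 + (-127 + 18) = 3871 - 109 = 3762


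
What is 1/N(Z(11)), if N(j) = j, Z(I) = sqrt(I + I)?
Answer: sqrt(22)/22 ≈ 0.21320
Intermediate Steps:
Z(I) = sqrt(2)*sqrt(I) (Z(I) = sqrt(2*I) = sqrt(2)*sqrt(I))
1/N(Z(11)) = 1/(sqrt(2)*sqrt(11)) = 1/(sqrt(22)) = sqrt(22)/22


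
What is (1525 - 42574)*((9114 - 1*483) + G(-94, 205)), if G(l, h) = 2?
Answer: -354376017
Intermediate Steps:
(1525 - 42574)*((9114 - 1*483) + G(-94, 205)) = (1525 - 42574)*((9114 - 1*483) + 2) = -41049*((9114 - 483) + 2) = -41049*(8631 + 2) = -41049*8633 = -354376017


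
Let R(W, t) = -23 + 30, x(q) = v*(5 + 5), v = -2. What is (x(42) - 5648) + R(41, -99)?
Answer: -5661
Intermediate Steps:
x(q) = -20 (x(q) = -2*(5 + 5) = -2*10 = -20)
R(W, t) = 7
(x(42) - 5648) + R(41, -99) = (-20 - 5648) + 7 = -5668 + 7 = -5661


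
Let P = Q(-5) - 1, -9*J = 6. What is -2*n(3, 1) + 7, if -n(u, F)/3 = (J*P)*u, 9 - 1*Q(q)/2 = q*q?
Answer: 403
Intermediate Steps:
J = -⅔ (J = -⅑*6 = -⅔ ≈ -0.66667)
Q(q) = 18 - 2*q² (Q(q) = 18 - 2*q*q = 18 - 2*q²)
P = -33 (P = (18 - 2*(-5)²) - 1 = (18 - 2*25) - 1 = (18 - 50) - 1 = -32 - 1 = -33)
n(u, F) = -66*u (n(u, F) = -3*(-⅔*(-33))*u = -66*u)
-2*n(3, 1) + 7 = -(-132)*3 + 7 = -2*(-198) + 7 = 396 + 7 = 403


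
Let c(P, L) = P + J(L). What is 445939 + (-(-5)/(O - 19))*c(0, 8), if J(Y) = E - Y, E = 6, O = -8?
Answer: 12040363/27 ≈ 4.4594e+5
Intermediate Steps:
J(Y) = 6 - Y
c(P, L) = 6 + P - L (c(P, L) = P + (6 - L) = 6 + P - L)
445939 + (-(-5)/(O - 19))*c(0, 8) = 445939 + (-(-5)/(-8 - 19))*(6 + 0 - 1*8) = 445939 + (-(-5)/(-27))*(6 + 0 - 8) = 445939 - (-5)*(-1)/27*(-2) = 445939 - 1*5/27*(-2) = 445939 - 5/27*(-2) = 445939 + 10/27 = 12040363/27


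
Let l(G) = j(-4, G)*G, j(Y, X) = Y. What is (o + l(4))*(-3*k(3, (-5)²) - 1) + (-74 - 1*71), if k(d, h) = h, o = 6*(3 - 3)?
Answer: 1071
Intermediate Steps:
l(G) = -4*G
o = 0 (o = 6*0 = 0)
(o + l(4))*(-3*k(3, (-5)²) - 1) + (-74 - 1*71) = (0 - 4*4)*(-3*(-5)² - 1) + (-74 - 1*71) = (0 - 16)*(-3*25 - 1) + (-74 - 71) = -16*(-75 - 1) - 145 = -16*(-76) - 145 = 1216 - 145 = 1071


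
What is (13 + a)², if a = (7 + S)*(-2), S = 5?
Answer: 121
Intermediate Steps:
a = -24 (a = (7 + 5)*(-2) = 12*(-2) = -24)
(13 + a)² = (13 - 24)² = (-11)² = 121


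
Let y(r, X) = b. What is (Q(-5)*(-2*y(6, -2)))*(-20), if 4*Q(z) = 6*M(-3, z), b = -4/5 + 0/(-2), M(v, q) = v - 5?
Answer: 384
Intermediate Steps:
M(v, q) = -5 + v
b = -⅘ (b = -4*⅕ + 0*(-½) = -⅘ + 0 = -⅘ ≈ -0.80000)
Q(z) = -12 (Q(z) = (6*(-5 - 3))/4 = (6*(-8))/4 = (¼)*(-48) = -12)
y(r, X) = -⅘
(Q(-5)*(-2*y(6, -2)))*(-20) = -(-24)*(-4)/5*(-20) = -12*8/5*(-20) = -96/5*(-20) = 384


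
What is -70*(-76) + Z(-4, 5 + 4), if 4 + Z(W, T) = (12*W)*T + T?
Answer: 4893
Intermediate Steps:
Z(W, T) = -4 + T + 12*T*W (Z(W, T) = -4 + ((12*W)*T + T) = -4 + (12*T*W + T) = -4 + (T + 12*T*W) = -4 + T + 12*T*W)
-70*(-76) + Z(-4, 5 + 4) = -70*(-76) + (-4 + (5 + 4) + 12*(5 + 4)*(-4)) = 5320 + (-4 + 9 + 12*9*(-4)) = 5320 + (-4 + 9 - 432) = 5320 - 427 = 4893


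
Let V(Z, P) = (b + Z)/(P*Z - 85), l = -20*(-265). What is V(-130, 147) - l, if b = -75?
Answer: -20346659/3839 ≈ -5300.0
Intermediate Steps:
l = 5300
V(Z, P) = (-75 + Z)/(-85 + P*Z) (V(Z, P) = (-75 + Z)/(P*Z - 85) = (-75 + Z)/(-85 + P*Z))
V(-130, 147) - l = (-75 - 130)/(-85 + 147*(-130)) - 1*5300 = -205/(-85 - 19110) - 5300 = -205/(-19195) - 5300 = -1/19195*(-205) - 5300 = 41/3839 - 5300 = -20346659/3839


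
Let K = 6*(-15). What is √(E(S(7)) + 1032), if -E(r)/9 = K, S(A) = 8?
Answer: √1842 ≈ 42.919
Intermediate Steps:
K = -90
E(r) = 810 (E(r) = -9*(-90) = 810)
√(E(S(7)) + 1032) = √(810 + 1032) = √1842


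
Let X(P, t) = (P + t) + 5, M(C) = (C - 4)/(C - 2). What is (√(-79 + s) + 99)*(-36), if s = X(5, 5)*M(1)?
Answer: -3564 - 36*I*√34 ≈ -3564.0 - 209.91*I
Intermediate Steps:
M(C) = (-4 + C)/(-2 + C)
X(P, t) = 5 + P + t
s = 45 (s = (5 + 5 + 5)*((-4 + 1)/(-2 + 1)) = 15*(-3/(-1)) = 15*(-1*(-3)) = 15*3 = 45)
(√(-79 + s) + 99)*(-36) = (√(-79 + 45) + 99)*(-36) = (√(-34) + 99)*(-36) = (I*√34 + 99)*(-36) = (99 + I*√34)*(-36) = -3564 - 36*I*√34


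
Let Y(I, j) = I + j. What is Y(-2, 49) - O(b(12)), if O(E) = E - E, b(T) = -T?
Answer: 47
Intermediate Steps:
O(E) = 0
Y(-2, 49) - O(b(12)) = (-2 + 49) - 1*0 = 47 + 0 = 47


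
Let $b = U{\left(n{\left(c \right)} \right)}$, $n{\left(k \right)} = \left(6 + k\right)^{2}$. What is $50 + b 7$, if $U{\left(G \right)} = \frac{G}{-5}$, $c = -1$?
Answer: $15$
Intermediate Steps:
$U{\left(G \right)} = - \frac{G}{5}$ ($U{\left(G \right)} = G \left(- \frac{1}{5}\right) = - \frac{G}{5}$)
$b = -5$ ($b = - \frac{\left(6 - 1\right)^{2}}{5} = - \frac{5^{2}}{5} = \left(- \frac{1}{5}\right) 25 = -5$)
$50 + b 7 = 50 - 35 = 15$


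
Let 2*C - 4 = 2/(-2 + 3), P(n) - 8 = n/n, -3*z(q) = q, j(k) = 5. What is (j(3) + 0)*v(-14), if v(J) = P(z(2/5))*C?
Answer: 135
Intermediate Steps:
z(q) = -q/3
P(n) = 9 (P(n) = 8 + n/n = 8 + 1 = 9)
C = 3 (C = 2 + (2/(-2 + 3))/2 = 2 + (2/1)/2 = 2 + (2*1)/2 = 2 + (½)*2 = 2 + 1 = 3)
v(J) = 27 (v(J) = 9*3 = 27)
(j(3) + 0)*v(-14) = (5 + 0)*27 = 5*27 = 135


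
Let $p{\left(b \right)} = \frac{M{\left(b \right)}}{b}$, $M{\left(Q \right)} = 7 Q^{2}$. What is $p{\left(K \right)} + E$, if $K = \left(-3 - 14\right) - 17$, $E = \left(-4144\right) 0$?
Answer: $-238$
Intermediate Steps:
$E = 0$
$K = -34$ ($K = -17 - 17 = -34$)
$p{\left(b \right)} = 7 b$ ($p{\left(b \right)} = \frac{7 b^{2}}{b} = 7 b$)
$p{\left(K \right)} + E = 7 \left(-34\right) + 0 = -238 + 0 = -238$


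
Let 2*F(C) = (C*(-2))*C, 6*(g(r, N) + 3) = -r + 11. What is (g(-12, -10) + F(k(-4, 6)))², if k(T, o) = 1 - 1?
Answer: 25/36 ≈ 0.69444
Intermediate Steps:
k(T, o) = 0
g(r, N) = -7/6 - r/6 (g(r, N) = -3 + (-r + 11)/6 = -3 + (11 - r)/6 = -3 + (11/6 - r/6) = -7/6 - r/6)
F(C) = -C² (F(C) = ((C*(-2))*C)/2 = ((-2*C)*C)/2 = (-2*C²)/2 = -C²)
(g(-12, -10) + F(k(-4, 6)))² = ((-7/6 - ⅙*(-12)) - 1*0²)² = ((-7/6 + 2) - 1*0)² = (⅚ + 0)² = (⅚)² = 25/36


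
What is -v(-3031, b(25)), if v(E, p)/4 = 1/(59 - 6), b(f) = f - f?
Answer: -4/53 ≈ -0.075472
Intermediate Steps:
b(f) = 0
v(E, p) = 4/53 (v(E, p) = 4/(59 - 6) = 4/53)
-v(-3031, b(25)) = -1*4/53 = -4/53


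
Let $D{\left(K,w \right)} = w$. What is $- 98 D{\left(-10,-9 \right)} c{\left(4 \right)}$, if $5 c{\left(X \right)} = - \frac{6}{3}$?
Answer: $- \frac{1764}{5} \approx -352.8$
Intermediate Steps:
$c{\left(X \right)} = - \frac{2}{5}$ ($c{\left(X \right)} = \frac{\left(-6\right) \frac{1}{3}}{5} = \frac{1}{5} \left(-2\right) = - \frac{2}{5}$)
$- 98 D{\left(-10,-9 \right)} c{\left(4 \right)} = \left(-98\right) \left(-9\right) \left(- \frac{2}{5}\right) = 882 \left(- \frac{2}{5}\right) = - \frac{1764}{5}$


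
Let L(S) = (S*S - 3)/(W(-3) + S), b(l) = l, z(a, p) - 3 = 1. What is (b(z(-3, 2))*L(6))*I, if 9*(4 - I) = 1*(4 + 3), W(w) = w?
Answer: 1276/9 ≈ 141.78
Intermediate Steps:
z(a, p) = 4 (z(a, p) = 3 + 1 = 4)
I = 29/9 (I = 4 - (4 + 3)/9 = 4 - 7/9 = 29/9 ≈ 3.2222)
L(S) = (-3 + S²)/(-3 + S) (L(S) = (S*S - 3)/(-3 + S) = (S² - 3)/(-3 + S) = (-3 + S²)/(-3 + S))
(b(z(-3, 2))*L(6))*I = (4*((-3 + 6²)/(-3 + 6)))*(29/9) = (4*((-3 + 36)/3))*(29/9) = (4*((⅓)*33))*(29/9) = (4*11)*(29/9) = 44*(29/9) = 1276/9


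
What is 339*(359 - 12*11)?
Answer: 76953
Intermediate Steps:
339*(359 - 12*11) = 339*(359 - 132) = 339*227 = 76953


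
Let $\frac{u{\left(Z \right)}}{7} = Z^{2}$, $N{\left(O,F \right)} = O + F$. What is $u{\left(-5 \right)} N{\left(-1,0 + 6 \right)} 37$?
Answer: $32375$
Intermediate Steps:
$N{\left(O,F \right)} = F + O$
$u{\left(Z \right)} = 7 Z^{2}$
$u{\left(-5 \right)} N{\left(-1,0 + 6 \right)} 37 = 7 \left(-5\right)^{2} \left(\left(0 + 6\right) - 1\right) 37 = 7 \cdot 25 \left(6 - 1\right) 37 = 175 \cdot 5 \cdot 37 = 875 \cdot 37 = 32375$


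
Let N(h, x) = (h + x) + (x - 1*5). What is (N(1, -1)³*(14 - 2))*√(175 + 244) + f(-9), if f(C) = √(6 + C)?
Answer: -2592*√419 + I*√3 ≈ -53057.0 + 1.732*I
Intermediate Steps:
N(h, x) = -5 + h + 2*x (N(h, x) = (h + x) + (x - 5) = (h + x) + (-5 + x) = -5 + h + 2*x)
(N(1, -1)³*(14 - 2))*√(175 + 244) + f(-9) = ((-5 + 1 + 2*(-1))³*(14 - 2))*√(175 + 244) + √(6 - 9) = ((-5 + 1 - 2)³*12)*√419 + √(-3) = ((-6)³*12)*√419 + I*√3 = (-216*12)*√419 + I*√3 = -2592*√419 + I*√3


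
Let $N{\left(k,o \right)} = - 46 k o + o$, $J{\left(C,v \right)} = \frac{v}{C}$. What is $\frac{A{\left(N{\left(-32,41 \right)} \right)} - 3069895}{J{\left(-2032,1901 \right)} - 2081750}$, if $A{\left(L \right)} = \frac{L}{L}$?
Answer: $\frac{6238024608}{4230117901} \approx 1.4747$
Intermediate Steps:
$N{\left(k,o \right)} = o - 46 k o$ ($N{\left(k,o \right)} = - 46 k o + o = o - 46 k o$)
$A{\left(L \right)} = 1$
$\frac{A{\left(N{\left(-32,41 \right)} \right)} - 3069895}{J{\left(-2032,1901 \right)} - 2081750} = \frac{1 - 3069895}{\frac{1901}{-2032} - 2081750} = - \frac{3069894}{1901 \left(- \frac{1}{2032}\right) - 2081750} = - \frac{3069894}{- \frac{1901}{2032} - 2081750} = - \frac{3069894}{- \frac{4230117901}{2032}} = \left(-3069894\right) \left(- \frac{2032}{4230117901}\right) = \frac{6238024608}{4230117901}$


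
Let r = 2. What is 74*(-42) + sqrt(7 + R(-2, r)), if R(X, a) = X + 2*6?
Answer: -3108 + sqrt(17) ≈ -3103.9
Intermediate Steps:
R(X, a) = 12 + X (R(X, a) = X + 12 = 12 + X)
74*(-42) + sqrt(7 + R(-2, r)) = 74*(-42) + sqrt(7 + (12 - 2)) = -3108 + sqrt(7 + 10) = -3108 + sqrt(17)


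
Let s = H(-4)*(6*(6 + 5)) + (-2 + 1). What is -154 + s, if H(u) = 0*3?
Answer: -155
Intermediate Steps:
H(u) = 0
s = -1 (s = 0*(6*(6 + 5)) + (-2 + 1) = 0*(6*11) - 1 = 0*66 - 1 = 0 - 1 = -1)
-154 + s = -154 - 1 = -155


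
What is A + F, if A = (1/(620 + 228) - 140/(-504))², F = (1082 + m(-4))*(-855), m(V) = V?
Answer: -53686063693919/58247424 ≈ -9.2169e+5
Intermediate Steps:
F = -921690 (F = (1082 - 4)*(-855) = 1078*(-855) = -921690)
A = 4532641/58247424 (A = (1/848 - 140*(-1/504))² = (1/848 + 5/18)² = (2129/7632)² = 4532641/58247424 ≈ 0.077817)
A + F = 4532641/58247424 - 921690 = -53686063693919/58247424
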